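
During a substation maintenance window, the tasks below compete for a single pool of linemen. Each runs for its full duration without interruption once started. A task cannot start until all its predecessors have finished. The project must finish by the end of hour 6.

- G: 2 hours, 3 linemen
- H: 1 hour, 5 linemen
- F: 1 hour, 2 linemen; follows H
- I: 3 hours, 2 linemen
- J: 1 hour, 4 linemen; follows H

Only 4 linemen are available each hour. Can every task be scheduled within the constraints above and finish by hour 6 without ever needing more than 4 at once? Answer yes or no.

no

The minimum achievable peak is 5; 4 < 5, so no feasible schedule stays within the cap.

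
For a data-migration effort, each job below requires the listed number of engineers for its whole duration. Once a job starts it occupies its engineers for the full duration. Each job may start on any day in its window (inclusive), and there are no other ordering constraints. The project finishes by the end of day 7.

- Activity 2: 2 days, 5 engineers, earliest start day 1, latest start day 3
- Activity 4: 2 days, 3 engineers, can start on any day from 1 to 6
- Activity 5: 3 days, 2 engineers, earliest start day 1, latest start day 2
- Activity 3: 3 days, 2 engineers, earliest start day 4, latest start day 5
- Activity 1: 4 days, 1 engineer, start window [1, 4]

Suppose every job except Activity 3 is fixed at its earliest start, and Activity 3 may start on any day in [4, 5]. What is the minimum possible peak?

11

Activity 3@4: d1:11  d2:11  d3:3  d4:3  d5:2  d6:2  d7:0 → peak 11
Activity 3@5: d1:11  d2:11  d3:3  d4:1  d5:2  d6:2  d7:2 → peak 11
Best is Activity 3@4, peak 11.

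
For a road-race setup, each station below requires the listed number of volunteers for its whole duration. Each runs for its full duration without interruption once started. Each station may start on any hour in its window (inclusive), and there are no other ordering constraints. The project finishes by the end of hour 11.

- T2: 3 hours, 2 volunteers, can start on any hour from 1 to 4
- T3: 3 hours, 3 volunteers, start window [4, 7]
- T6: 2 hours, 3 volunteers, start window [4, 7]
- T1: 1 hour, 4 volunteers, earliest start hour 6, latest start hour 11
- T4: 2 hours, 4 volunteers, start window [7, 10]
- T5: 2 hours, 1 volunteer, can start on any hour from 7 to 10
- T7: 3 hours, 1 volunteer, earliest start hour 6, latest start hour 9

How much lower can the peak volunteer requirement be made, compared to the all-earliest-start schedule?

Early-start peak: h1:2  h2:2  h3:2  h4:6  h5:6  h6:8  h7:6  h8:6  h9:0  h10:0  h11:0 ⇒ 8.
Leveled (T2@1, T3@4, T6@7, T1@9, T4@10, T5@7, T7@6): h1:2  h2:2  h3:2  h4:3  h5:3  h6:4  h7:5  h8:5  h9:4  h10:4  h11:4 ⇒ 5.
Reduction 8 − 5 = 3.

3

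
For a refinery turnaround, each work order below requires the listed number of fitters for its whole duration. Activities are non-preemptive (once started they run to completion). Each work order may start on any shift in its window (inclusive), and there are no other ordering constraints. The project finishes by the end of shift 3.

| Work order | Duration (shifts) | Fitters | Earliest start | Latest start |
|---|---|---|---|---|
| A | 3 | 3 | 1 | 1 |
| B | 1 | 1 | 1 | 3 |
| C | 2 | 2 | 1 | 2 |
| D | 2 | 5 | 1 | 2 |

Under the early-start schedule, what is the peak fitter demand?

11

Early-start schedule: A@1, B@1, C@1, D@1.
Load per shift: shift 1: 11, shift 2: 10, shift 3: 3.
Peak is 11.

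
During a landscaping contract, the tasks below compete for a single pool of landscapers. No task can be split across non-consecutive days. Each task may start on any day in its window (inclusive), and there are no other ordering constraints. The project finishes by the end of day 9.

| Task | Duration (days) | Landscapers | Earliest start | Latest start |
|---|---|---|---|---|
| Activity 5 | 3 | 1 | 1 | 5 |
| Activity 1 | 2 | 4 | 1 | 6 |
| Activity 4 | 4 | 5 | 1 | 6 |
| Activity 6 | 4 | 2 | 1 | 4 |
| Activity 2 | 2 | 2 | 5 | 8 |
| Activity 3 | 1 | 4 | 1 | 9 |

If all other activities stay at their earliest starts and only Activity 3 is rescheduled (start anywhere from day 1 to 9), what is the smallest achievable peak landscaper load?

Activity 3@1: d1:16  d2:12  d3:8  d4:7  d5:2  d6:2  d7:0  d8:0  d9:0 → peak 16
Activity 3@2: d1:12  d2:16  d3:8  d4:7  d5:2  d6:2  d7:0  d8:0  d9:0 → peak 16
Activity 3@3: d1:12  d2:12  d3:12  d4:7  d5:2  d6:2  d7:0  d8:0  d9:0 → peak 12
Activity 3@4: d1:12  d2:12  d3:8  d4:11  d5:2  d6:2  d7:0  d8:0  d9:0 → peak 12
Activity 3@5: d1:12  d2:12  d3:8  d4:7  d5:6  d6:2  d7:0  d8:0  d9:0 → peak 12
Activity 3@6: d1:12  d2:12  d3:8  d4:7  d5:2  d6:6  d7:0  d8:0  d9:0 → peak 12
Activity 3@7: d1:12  d2:12  d3:8  d4:7  d5:2  d6:2  d7:4  d8:0  d9:0 → peak 12
Activity 3@8: d1:12  d2:12  d3:8  d4:7  d5:2  d6:2  d7:0  d8:4  d9:0 → peak 12
Activity 3@9: d1:12  d2:12  d3:8  d4:7  d5:2  d6:2  d7:0  d8:0  d9:4 → peak 12
Best is Activity 3@3, peak 12.

12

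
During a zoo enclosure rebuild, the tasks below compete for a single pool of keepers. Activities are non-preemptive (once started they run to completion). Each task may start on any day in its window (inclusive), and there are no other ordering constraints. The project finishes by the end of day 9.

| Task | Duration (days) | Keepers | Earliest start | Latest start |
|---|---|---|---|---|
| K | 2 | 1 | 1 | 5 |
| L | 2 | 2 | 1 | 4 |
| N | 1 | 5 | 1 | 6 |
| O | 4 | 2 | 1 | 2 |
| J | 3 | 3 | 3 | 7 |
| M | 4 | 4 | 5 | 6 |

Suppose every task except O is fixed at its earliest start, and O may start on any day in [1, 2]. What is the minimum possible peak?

O@1: d1:10  d2:5  d3:5  d4:5  d5:7  d6:4  d7:4  d8:4  d9:0 → peak 10
O@2: d1:8  d2:5  d3:5  d4:5  d5:9  d6:4  d7:4  d8:4  d9:0 → peak 9
Best is O@2, peak 9.

9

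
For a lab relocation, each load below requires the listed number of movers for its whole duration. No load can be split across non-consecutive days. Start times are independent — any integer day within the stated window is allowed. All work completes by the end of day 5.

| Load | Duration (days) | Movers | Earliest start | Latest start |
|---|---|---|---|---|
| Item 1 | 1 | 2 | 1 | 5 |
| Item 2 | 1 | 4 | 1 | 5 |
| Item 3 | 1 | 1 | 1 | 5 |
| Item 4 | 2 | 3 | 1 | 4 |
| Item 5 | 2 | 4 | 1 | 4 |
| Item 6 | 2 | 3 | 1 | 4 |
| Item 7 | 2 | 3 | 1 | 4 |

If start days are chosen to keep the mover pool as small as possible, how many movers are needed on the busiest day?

7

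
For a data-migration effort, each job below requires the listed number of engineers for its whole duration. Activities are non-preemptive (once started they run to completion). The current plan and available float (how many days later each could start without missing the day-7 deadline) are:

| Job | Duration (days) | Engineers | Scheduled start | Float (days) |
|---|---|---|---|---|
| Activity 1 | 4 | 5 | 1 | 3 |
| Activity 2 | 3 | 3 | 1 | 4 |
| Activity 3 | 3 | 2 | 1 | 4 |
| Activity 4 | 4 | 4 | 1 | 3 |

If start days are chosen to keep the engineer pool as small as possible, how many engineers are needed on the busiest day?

9

Early-start (Activity 1@1, Activity 2@1, Activity 3@1, Activity 4@1) gives peak 14: d1:14  d2:14  d3:14  d4:9  d5:0  d6:0  d7:0.
Shift Activity 3→5, Activity 4→4.
Schedule Activity 1@1, Activity 2@1, Activity 3@5, Activity 4@4: d1:8  d2:8  d3:8  d4:9  d5:6  d6:6  d7:6 — peak 9.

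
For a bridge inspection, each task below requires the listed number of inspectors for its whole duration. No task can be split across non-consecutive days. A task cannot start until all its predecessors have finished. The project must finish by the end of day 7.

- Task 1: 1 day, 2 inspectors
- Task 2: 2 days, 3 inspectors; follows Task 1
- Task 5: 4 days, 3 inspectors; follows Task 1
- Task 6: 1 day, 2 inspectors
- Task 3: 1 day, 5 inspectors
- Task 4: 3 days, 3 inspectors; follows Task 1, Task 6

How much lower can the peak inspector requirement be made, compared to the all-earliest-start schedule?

Early-start peak: d1:9  d2:9  d3:9  d4:6  d5:3  d6:0  d7:0 ⇒ 9.
Leveled (Task 1@1, Task 2@2, Task 5@2, Task 6@1, Task 3@7, Task 4@4): d1:4  d2:6  d3:6  d4:6  d5:6  d6:3  d7:5 ⇒ 6.
Reduction 9 − 6 = 3.

3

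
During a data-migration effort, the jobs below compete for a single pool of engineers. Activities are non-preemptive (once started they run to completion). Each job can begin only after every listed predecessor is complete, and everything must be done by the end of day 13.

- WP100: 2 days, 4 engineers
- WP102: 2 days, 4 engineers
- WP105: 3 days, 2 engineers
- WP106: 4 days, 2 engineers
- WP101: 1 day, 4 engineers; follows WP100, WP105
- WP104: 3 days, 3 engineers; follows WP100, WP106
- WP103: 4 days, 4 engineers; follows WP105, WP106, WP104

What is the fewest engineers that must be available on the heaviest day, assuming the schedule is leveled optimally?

Early-start (WP100@1, WP102@1, WP105@1, WP106@1, WP101@4, WP104@5, WP103@8) gives peak 12: d1:12  d2:12  d3:4  d4:6  d5:3  d6:3  d7:3  d8:4  d9:4  d10:4  d11:4  d12:0  d13:0.
Shift WP102→3, WP105→5, WP101→8, WP103→9.
Schedule WP100@1, WP102@3, WP105@5, WP106@1, WP101@8, WP104@5, WP103@9: d1:6  d2:6  d3:6  d4:6  d5:5  d6:5  d7:5  d8:4  d9:4  d10:4  d11:4  d12:4  d13:0 — peak 6.

6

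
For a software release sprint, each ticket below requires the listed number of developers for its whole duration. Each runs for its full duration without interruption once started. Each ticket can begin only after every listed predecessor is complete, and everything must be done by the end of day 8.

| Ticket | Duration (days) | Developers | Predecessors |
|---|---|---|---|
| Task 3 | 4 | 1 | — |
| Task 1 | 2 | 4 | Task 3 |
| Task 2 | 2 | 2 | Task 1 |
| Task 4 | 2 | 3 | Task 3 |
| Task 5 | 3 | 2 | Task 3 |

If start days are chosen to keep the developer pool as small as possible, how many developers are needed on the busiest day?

Early-start (Task 3@1, Task 1@5, Task 2@7, Task 4@5, Task 5@5) gives peak 9: d1:1  d2:1  d3:1  d4:1  d5:9  d6:9  d7:4  d8:2.
Shift Task 4→7.
Schedule Task 3@1, Task 1@5, Task 2@7, Task 4@7, Task 5@5: d1:1  d2:1  d3:1  d4:1  d5:6  d6:6  d7:7  d8:5 — peak 7.
No arrangement of the 6 feasible schedules does better.

7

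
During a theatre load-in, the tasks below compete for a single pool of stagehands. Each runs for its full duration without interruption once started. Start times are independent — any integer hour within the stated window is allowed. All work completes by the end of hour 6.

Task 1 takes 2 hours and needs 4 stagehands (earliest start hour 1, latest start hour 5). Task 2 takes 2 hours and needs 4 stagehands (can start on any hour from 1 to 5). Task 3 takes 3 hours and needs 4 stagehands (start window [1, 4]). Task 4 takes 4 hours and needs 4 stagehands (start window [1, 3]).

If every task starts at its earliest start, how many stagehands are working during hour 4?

At early start, hour 4 has: Task 4.
Demand: 4 = 4.

4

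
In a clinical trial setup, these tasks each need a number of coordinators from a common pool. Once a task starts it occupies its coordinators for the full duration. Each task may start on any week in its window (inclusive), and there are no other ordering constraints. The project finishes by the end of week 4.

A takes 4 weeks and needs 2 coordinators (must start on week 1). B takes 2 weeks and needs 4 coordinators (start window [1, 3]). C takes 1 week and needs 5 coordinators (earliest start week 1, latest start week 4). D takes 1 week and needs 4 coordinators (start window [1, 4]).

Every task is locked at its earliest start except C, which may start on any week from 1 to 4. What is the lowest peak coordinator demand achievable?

10

C@1: w1:15  w2:6  w3:2  w4:2 → peak 15
C@2: w1:10  w2:11  w3:2  w4:2 → peak 11
C@3: w1:10  w2:6  w3:7  w4:2 → peak 10
C@4: w1:10  w2:6  w3:2  w4:7 → peak 10
Best is C@3, peak 10.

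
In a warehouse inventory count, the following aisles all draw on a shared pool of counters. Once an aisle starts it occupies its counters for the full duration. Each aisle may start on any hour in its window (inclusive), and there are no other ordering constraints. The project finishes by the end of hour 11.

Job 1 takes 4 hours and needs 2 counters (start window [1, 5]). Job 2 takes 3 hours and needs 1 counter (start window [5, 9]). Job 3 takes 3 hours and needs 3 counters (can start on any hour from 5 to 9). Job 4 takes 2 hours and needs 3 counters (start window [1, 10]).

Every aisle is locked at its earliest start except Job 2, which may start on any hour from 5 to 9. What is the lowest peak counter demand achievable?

5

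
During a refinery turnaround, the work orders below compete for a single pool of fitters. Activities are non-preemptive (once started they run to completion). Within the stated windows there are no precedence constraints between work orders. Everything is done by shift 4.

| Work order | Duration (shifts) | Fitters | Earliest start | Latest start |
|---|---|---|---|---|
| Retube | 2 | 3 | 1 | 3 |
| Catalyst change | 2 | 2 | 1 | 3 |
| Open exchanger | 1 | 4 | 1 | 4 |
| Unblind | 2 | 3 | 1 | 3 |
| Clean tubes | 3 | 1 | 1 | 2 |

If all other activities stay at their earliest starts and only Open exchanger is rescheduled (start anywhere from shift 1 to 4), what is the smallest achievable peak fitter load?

Open exchanger@1: s1:13  s2:9  s3:1  s4:0 → peak 13
Open exchanger@2: s1:9  s2:13  s3:1  s4:0 → peak 13
Open exchanger@3: s1:9  s2:9  s3:5  s4:0 → peak 9
Open exchanger@4: s1:9  s2:9  s3:1  s4:4 → peak 9
Best is Open exchanger@3, peak 9.

9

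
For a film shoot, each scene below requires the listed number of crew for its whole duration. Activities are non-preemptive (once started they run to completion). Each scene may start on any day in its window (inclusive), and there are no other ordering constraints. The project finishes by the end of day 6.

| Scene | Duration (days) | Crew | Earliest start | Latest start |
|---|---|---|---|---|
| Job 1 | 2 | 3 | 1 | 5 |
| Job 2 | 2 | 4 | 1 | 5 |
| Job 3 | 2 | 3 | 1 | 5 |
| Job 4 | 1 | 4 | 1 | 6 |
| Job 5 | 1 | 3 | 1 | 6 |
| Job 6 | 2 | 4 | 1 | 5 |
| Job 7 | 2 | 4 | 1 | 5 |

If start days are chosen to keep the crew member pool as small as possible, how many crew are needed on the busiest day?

Early-start (Job 1@1, Job 2@1, Job 3@1, Job 4@1, Job 5@1, Job 6@1, Job 7@1) gives peak 25: d1:25  d2:18  d3:0  d4:0  d5:0  d6:0.
Shift Job 3→3, Job 4→3, Job 5→4, Job 6→5, Job 7→5.
Schedule Job 1@1, Job 2@1, Job 3@3, Job 4@3, Job 5@4, Job 6@5, Job 7@5: d1:7  d2:7  d3:7  d4:6  d5:8  d6:8 — peak 8.
Total crew member-days = 43 over 6 days ⇒ peak ≥ ⌈43/6⌉ = 8, so 8 is optimal.

8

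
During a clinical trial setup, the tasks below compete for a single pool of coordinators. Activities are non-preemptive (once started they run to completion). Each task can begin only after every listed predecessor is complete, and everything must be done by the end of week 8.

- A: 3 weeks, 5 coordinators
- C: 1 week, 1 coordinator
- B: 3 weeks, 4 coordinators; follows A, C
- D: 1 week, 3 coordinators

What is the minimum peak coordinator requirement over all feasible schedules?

5

Early-start (A@1, C@1, B@4, D@1) gives peak 9: w1:9  w2:5  w3:5  w4:4  w5:4  w6:4  w7:0  w8:0.
Shift C→4, B→5, D→4.
Schedule A@1, C@4, B@5, D@4: w1:5  w2:5  w3:5  w4:4  w5:4  w6:4  w7:4  w8:0 — peak 5.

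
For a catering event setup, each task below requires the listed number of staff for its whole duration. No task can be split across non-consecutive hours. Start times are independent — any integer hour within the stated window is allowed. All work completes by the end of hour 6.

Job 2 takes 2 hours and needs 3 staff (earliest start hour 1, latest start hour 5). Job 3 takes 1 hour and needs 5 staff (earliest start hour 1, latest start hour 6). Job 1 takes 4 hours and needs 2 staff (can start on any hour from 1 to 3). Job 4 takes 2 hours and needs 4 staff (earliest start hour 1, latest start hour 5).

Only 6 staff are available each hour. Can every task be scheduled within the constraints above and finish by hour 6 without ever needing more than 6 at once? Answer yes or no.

yes

Schedule Job 2@1, Job 3@5, Job 1@1, Job 4@3: h1:5  h2:5  h3:6  h4:6  h5:5  h6:0 — peak 6 ≤ 6.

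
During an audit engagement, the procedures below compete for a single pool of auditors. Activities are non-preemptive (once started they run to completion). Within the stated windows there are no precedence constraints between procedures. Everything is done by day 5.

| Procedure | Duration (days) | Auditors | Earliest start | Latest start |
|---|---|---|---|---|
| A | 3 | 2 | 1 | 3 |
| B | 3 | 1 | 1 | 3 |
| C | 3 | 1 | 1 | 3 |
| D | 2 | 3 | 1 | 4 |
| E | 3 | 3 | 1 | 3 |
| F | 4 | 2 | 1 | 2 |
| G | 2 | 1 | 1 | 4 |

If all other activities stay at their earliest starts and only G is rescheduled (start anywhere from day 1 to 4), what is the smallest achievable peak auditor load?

G@1: d1:13  d2:13  d3:9  d4:2  d5:0 → peak 13
G@2: d1:12  d2:13  d3:10  d4:2  d5:0 → peak 13
G@3: d1:12  d2:12  d3:10  d4:3  d5:0 → peak 12
G@4: d1:12  d2:12  d3:9  d4:3  d5:1 → peak 12
Best is G@3, peak 12.

12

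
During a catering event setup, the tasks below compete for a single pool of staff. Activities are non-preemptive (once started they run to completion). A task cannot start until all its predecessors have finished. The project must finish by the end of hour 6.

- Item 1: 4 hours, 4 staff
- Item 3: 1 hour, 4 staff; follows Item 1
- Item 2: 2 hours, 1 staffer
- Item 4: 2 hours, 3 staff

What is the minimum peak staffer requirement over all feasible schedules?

7

Early-start (Item 1@1, Item 3@5, Item 2@1, Item 4@1) gives peak 8: h1:8  h2:8  h3:4  h4:4  h5:4  h6:0.
Shift Item 4→3.
Schedule Item 1@1, Item 3@5, Item 2@1, Item 4@3: h1:5  h2:5  h3:7  h4:7  h5:4  h6:0 — peak 7.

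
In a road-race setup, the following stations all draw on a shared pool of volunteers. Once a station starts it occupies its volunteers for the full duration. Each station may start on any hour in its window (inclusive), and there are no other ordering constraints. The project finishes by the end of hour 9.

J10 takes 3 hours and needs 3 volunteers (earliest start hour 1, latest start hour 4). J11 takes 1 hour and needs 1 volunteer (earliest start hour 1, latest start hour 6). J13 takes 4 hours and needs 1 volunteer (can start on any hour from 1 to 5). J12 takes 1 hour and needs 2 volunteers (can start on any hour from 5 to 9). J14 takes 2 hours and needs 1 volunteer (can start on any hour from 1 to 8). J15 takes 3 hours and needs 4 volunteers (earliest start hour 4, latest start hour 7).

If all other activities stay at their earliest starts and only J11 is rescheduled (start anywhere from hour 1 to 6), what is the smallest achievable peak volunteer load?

6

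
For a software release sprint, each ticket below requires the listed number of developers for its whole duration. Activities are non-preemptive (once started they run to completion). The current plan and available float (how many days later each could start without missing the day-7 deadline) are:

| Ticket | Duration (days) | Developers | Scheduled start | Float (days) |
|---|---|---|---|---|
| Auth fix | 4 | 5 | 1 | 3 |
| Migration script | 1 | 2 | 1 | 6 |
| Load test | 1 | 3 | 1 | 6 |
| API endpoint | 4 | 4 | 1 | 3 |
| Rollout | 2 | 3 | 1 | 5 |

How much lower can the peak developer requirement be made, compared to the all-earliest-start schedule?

Early-start peak: d1:17  d2:12  d3:9  d4:9  d5:0  d6:0  d7:0 ⇒ 17.
Leveled (Auth fix@1, Migration script@1, Load test@2, API endpoint@3, Rollout@5): d1:7  d2:8  d3:9  d4:9  d5:7  d6:7  d7:0 ⇒ 9.
Reduction 17 − 9 = 8.

8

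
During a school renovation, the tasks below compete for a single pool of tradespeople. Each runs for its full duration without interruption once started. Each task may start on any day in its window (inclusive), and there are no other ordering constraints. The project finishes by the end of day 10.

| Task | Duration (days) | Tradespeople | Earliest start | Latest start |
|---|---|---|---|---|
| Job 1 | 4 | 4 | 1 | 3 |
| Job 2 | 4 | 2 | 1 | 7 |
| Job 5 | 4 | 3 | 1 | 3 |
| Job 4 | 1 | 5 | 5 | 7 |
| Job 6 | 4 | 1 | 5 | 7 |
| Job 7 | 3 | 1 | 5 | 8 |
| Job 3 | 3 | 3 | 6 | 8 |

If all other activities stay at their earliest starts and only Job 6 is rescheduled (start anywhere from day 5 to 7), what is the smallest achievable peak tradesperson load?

9

Job 6@5: d1:9  d2:9  d3:9  d4:9  d5:7  d6:5  d7:5  d8:4  d9:0  d10:0 → peak 9
Job 6@6: d1:9  d2:9  d3:9  d4:9  d5:6  d6:5  d7:5  d8:4  d9:1  d10:0 → peak 9
Job 6@7: d1:9  d2:9  d3:9  d4:9  d5:6  d6:4  d7:5  d8:4  d9:1  d10:1 → peak 9
Best is Job 6@5, peak 9.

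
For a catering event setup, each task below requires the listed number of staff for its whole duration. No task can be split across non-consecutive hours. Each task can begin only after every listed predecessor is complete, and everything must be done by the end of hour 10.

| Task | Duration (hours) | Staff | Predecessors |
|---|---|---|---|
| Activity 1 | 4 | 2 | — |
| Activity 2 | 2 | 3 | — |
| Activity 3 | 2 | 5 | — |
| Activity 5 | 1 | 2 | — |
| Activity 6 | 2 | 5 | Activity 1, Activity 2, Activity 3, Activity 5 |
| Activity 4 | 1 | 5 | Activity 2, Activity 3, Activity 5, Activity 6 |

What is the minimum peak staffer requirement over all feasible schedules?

5

Early-start (Activity 1@1, Activity 2@1, Activity 3@1, Activity 5@1, Activity 6@5, Activity 4@7) gives peak 12: h1:12  h2:10  h3:2  h4:2  h5:5  h6:5  h7:5  h8:0  h9:0  h10:0.
Shift Activity 3→5, Activity 5→3, Activity 6→7, Activity 4→9.
Schedule Activity 1@1, Activity 2@1, Activity 3@5, Activity 5@3, Activity 6@7, Activity 4@9: h1:5  h2:5  h3:4  h4:2  h5:5  h6:5  h7:5  h8:5  h9:5  h10:0 — peak 5.
Total staffer-hours = 41 over 10 hours ⇒ peak ≥ ⌈41/10⌉ = 5, so 5 is optimal.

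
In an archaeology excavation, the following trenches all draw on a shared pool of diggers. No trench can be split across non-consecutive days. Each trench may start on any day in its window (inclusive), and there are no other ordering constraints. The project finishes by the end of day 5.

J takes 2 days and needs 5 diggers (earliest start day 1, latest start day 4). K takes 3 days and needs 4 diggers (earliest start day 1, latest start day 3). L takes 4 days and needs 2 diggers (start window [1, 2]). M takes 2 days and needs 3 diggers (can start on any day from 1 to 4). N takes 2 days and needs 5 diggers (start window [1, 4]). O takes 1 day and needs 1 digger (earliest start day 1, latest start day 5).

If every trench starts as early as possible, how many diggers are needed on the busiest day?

Early-start schedule: J@1, K@1, L@1, M@1, N@1, O@1.
Load per day: day 1: 20, day 2: 19, day 3: 6, day 4: 2, day 5: 0.
Peak is 20.

20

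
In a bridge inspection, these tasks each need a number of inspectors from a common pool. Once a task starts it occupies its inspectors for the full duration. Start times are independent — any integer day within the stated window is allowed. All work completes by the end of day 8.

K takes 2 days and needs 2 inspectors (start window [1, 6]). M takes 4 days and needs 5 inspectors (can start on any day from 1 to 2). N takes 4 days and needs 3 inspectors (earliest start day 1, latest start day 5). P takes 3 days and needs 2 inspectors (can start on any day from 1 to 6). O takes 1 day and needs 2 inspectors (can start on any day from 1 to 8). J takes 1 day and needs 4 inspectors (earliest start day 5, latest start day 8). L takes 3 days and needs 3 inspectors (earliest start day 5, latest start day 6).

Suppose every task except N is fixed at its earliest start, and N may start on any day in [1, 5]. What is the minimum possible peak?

11

N@1: d1:14  d2:12  d3:10  d4:8  d5:7  d6:3  d7:3  d8:0 → peak 14
N@2: d1:11  d2:12  d3:10  d4:8  d5:10  d6:3  d7:3  d8:0 → peak 12
N@3: d1:11  d2:9  d3:10  d4:8  d5:10  d6:6  d7:3  d8:0 → peak 11
N@4: d1:11  d2:9  d3:7  d4:8  d5:10  d6:6  d7:6  d8:0 → peak 11
N@5: d1:11  d2:9  d3:7  d4:5  d5:10  d6:6  d7:6  d8:3 → peak 11
Best is N@3, peak 11.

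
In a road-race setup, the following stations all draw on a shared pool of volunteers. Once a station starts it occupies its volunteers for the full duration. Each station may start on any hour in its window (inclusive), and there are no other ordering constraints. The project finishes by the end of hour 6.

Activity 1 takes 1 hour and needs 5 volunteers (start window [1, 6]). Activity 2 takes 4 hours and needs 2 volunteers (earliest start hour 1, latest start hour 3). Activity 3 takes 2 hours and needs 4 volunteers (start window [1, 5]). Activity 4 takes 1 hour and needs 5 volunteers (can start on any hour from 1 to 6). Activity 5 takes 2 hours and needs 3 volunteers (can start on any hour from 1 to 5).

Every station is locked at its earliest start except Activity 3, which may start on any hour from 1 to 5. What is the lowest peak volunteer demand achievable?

15

Activity 3@1: h1:19  h2:9  h3:2  h4:2  h5:0  h6:0 → peak 19
Activity 3@2: h1:15  h2:9  h3:6  h4:2  h5:0  h6:0 → peak 15
Activity 3@3: h1:15  h2:5  h3:6  h4:6  h5:0  h6:0 → peak 15
Activity 3@4: h1:15  h2:5  h3:2  h4:6  h5:4  h6:0 → peak 15
Activity 3@5: h1:15  h2:5  h3:2  h4:2  h5:4  h6:4 → peak 15
Best is Activity 3@2, peak 15.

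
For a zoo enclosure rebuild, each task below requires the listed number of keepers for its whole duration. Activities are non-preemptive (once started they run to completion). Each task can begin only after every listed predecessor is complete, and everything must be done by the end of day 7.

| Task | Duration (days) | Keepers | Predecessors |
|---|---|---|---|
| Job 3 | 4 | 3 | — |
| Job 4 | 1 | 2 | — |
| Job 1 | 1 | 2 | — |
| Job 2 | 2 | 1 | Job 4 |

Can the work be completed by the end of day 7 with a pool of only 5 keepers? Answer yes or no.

yes

Schedule Job 3@1, Job 4@5, Job 1@6, Job 2@6: d1:3  d2:3  d3:3  d4:3  d5:2  d6:3  d7:1 — peak 3 ≤ 5.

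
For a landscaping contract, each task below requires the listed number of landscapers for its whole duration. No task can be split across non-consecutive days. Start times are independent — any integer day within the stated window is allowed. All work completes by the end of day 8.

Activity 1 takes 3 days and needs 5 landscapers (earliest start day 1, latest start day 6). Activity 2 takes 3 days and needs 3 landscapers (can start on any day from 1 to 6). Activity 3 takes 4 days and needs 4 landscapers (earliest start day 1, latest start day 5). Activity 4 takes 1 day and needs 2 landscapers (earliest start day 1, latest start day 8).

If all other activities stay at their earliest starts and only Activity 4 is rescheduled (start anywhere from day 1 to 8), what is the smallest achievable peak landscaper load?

Activity 4@1: d1:14  d2:12  d3:12  d4:4  d5:0  d6:0  d7:0  d8:0 → peak 14
Activity 4@2: d1:12  d2:14  d3:12  d4:4  d5:0  d6:0  d7:0  d8:0 → peak 14
Activity 4@3: d1:12  d2:12  d3:14  d4:4  d5:0  d6:0  d7:0  d8:0 → peak 14
Activity 4@4: d1:12  d2:12  d3:12  d4:6  d5:0  d6:0  d7:0  d8:0 → peak 12
Activity 4@5: d1:12  d2:12  d3:12  d4:4  d5:2  d6:0  d7:0  d8:0 → peak 12
Activity 4@6: d1:12  d2:12  d3:12  d4:4  d5:0  d6:2  d7:0  d8:0 → peak 12
Activity 4@7: d1:12  d2:12  d3:12  d4:4  d5:0  d6:0  d7:2  d8:0 → peak 12
Activity 4@8: d1:12  d2:12  d3:12  d4:4  d5:0  d6:0  d7:0  d8:2 → peak 12
Best is Activity 4@4, peak 12.

12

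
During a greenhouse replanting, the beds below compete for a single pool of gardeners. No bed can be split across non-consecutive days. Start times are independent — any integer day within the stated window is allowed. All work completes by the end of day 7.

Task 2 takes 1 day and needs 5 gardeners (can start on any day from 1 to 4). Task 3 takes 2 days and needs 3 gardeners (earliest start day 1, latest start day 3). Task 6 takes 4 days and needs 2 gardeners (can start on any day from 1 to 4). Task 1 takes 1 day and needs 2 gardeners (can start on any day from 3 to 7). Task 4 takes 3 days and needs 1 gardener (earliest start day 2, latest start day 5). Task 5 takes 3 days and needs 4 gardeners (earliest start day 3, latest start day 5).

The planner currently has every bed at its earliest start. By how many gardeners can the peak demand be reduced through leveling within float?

4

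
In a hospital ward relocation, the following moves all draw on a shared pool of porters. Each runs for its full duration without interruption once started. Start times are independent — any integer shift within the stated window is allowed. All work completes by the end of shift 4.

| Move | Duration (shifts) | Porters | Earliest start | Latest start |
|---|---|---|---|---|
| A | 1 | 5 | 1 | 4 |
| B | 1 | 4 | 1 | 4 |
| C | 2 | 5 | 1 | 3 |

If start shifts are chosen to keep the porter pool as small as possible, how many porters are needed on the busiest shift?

Early-start (A@1, B@1, C@1) gives peak 14: s1:14  s2:5  s3:0  s4:0.
Shift B→2, C→3.
Schedule A@1, B@2, C@3: s1:5  s2:4  s3:5  s4:5 — peak 5.
Total porter-shifts = 19 over 4 shifts ⇒ peak ≥ ⌈19/4⌉ = 5, so 5 is optimal.

5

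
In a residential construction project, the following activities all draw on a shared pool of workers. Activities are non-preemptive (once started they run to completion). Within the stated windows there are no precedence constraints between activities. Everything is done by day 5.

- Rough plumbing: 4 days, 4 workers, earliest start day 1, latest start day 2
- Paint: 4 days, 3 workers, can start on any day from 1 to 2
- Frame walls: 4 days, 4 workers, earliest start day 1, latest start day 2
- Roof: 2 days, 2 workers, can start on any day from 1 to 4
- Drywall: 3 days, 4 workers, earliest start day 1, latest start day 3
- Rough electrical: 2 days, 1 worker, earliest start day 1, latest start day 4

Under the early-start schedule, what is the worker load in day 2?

18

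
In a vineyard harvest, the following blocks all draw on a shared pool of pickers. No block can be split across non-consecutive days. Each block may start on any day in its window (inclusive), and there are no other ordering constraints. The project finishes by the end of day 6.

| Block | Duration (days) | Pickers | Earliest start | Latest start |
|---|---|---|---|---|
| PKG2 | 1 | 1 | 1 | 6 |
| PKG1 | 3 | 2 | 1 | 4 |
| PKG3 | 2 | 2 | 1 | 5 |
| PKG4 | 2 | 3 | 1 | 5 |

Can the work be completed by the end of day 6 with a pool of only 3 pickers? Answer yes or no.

The minimum achievable peak is 4; 3 < 4, so no feasible schedule stays within the cap.

no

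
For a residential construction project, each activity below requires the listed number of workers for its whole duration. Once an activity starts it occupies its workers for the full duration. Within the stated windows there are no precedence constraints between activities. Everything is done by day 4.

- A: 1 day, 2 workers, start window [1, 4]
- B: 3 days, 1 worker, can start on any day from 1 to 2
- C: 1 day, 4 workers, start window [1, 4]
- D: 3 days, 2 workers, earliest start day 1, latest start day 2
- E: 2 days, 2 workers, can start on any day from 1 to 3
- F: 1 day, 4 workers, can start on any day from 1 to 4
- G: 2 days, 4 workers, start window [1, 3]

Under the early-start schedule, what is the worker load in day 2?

At early start, day 2 has: B, D, E, G.
Demand: 1 + 2 + 2 + 4 = 9.

9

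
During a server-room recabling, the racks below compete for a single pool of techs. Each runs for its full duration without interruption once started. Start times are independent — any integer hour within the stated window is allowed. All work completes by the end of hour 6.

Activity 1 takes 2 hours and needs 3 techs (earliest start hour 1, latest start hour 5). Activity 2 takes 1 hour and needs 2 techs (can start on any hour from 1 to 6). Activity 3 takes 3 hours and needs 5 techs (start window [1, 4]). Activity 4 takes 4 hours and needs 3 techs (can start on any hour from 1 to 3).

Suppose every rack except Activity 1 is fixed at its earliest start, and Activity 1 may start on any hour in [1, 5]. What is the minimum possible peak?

Activity 1@1: h1:13  h2:11  h3:8  h4:3  h5:0  h6:0 → peak 13
Activity 1@2: h1:10  h2:11  h3:11  h4:3  h5:0  h6:0 → peak 11
Activity 1@3: h1:10  h2:8  h3:11  h4:6  h5:0  h6:0 → peak 11
Activity 1@4: h1:10  h2:8  h3:8  h4:6  h5:3  h6:0 → peak 10
Activity 1@5: h1:10  h2:8  h3:8  h4:3  h5:3  h6:3 → peak 10
Best is Activity 1@4, peak 10.

10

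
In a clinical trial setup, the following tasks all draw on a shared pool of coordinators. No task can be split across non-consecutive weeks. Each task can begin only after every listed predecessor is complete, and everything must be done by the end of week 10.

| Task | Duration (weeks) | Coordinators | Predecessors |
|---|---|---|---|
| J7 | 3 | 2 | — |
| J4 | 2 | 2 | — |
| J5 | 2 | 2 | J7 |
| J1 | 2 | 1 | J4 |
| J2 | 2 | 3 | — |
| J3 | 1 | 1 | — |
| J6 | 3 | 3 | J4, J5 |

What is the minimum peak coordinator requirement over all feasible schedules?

4

Early-start (J7@1, J4@1, J5@4, J1@3, J2@1, J3@1, J6@6) gives peak 8: w1:8  w2:7  w3:3  w4:3  w5:2  w6:3  w7:3  w8:3  w9:0  w10:0.
Shift J2→6, J3→3, J6→8.
Schedule J7@1, J4@1, J5@4, J1@3, J2@6, J3@3, J6@8: w1:4  w2:4  w3:4  w4:3  w5:2  w6:3  w7:3  w8:3  w9:3  w10:3 — peak 4.
Total coordinator-weeks = 32 over 10 weeks ⇒ peak ≥ ⌈32/10⌉ = 4, so 4 is optimal.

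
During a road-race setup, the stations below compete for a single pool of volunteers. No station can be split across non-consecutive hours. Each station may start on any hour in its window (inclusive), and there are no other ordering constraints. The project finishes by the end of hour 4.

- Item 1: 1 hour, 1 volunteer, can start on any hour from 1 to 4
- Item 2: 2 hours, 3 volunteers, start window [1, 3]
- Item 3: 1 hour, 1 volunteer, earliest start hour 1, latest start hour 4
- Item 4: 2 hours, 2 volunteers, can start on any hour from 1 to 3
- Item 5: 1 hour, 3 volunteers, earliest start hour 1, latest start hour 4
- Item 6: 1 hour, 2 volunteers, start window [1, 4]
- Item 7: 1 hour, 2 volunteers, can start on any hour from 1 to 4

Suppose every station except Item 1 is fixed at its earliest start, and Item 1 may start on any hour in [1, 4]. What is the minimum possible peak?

Item 1@1: h1:14  h2:5  h3:0  h4:0 → peak 14
Item 1@2: h1:13  h2:6  h3:0  h4:0 → peak 13
Item 1@3: h1:13  h2:5  h3:1  h4:0 → peak 13
Item 1@4: h1:13  h2:5  h3:0  h4:1 → peak 13
Best is Item 1@2, peak 13.

13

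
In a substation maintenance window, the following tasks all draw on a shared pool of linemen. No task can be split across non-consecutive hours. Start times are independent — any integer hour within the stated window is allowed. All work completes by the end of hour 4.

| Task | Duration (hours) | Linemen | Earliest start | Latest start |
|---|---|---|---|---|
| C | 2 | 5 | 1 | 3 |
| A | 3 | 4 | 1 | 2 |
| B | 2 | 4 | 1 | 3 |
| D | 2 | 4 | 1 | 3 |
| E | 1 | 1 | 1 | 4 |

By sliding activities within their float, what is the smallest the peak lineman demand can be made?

Early-start (C@1, A@1, B@1, D@1, E@1) gives peak 18: h1:18  h2:17  h3:4  h4:0.
Shift B→3, D→3.
Schedule C@1, A@1, B@3, D@3, E@1: h1:10  h2:9  h3:12  h4:8 — peak 12.

12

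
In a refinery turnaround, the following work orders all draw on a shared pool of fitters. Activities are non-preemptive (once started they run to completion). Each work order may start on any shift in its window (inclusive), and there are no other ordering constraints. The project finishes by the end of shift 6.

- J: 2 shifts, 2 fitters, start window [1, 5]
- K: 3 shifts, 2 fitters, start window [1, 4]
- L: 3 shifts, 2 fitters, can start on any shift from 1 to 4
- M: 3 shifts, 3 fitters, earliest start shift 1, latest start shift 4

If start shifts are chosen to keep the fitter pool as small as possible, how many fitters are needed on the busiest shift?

Early-start (J@1, K@1, L@1, M@1) gives peak 9: s1:9  s2:9  s3:7  s4:0  s5:0  s6:0.
Shift L→3, M→4.
Schedule J@1, K@1, L@3, M@4: s1:4  s2:4  s3:4  s4:5  s5:5  s6:3 — peak 5.
Total fitter-shifts = 25 over 6 shifts ⇒ peak ≥ ⌈25/6⌉ = 5, so 5 is optimal.

5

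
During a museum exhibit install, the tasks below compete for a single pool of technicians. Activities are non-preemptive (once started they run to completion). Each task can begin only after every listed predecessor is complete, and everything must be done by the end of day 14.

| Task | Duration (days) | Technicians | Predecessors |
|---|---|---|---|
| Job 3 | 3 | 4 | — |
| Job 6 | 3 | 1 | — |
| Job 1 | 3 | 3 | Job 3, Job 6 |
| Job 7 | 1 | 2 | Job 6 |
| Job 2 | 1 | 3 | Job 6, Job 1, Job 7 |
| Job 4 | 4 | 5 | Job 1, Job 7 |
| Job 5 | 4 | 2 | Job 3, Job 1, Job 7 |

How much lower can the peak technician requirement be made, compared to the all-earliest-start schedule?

5

Early-start peak: d1:5  d2:5  d3:5  d4:5  d5:3  d6:3  d7:10  d8:7  d9:7  d10:7  d11:0  d12:0  d13:0  d14:0 ⇒ 10.
Leveled (Job 3@1, Job 6@1, Job 1@4, Job 7@4, Job 2@7, Job 4@11, Job 5@7): d1:5  d2:5  d3:5  d4:5  d5:3  d6:3  d7:5  d8:2  d9:2  d10:2  d11:5  d12:5  d13:5  d14:5 ⇒ 5.
Reduction 10 − 5 = 5.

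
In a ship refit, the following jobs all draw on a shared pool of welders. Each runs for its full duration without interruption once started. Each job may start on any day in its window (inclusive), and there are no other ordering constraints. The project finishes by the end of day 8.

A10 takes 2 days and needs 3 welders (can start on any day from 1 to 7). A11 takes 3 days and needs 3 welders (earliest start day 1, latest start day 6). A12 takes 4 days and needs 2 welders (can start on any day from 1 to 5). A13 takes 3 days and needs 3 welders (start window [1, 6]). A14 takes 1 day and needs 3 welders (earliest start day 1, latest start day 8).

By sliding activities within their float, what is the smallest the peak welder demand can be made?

Early-start (A10@1, A11@1, A12@1, A13@1, A14@1) gives peak 14: d1:14  d2:11  d3:8  d4:2  d5:0  d6:0  d7:0  d8:0.
Shift A12→3, A13→4, A14→7.
Schedule A10@1, A11@1, A12@3, A13@4, A14@7: d1:6  d2:6  d3:5  d4:5  d5:5  d6:5  d7:3  d8:0 — peak 6.

6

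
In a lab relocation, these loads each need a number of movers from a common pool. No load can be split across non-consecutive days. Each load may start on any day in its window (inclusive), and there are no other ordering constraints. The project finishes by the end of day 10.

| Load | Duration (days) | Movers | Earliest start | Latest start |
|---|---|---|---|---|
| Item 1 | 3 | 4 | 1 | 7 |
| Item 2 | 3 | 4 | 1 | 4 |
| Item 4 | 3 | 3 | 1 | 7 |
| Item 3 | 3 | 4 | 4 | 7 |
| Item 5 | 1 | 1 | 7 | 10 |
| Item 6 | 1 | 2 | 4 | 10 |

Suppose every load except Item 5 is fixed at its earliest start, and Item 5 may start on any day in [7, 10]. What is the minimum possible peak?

11

Item 5@7: d1:11  d2:11  d3:11  d4:6  d5:4  d6:4  d7:1  d8:0  d9:0  d10:0 → peak 11
Item 5@8: d1:11  d2:11  d3:11  d4:6  d5:4  d6:4  d7:0  d8:1  d9:0  d10:0 → peak 11
Item 5@9: d1:11  d2:11  d3:11  d4:6  d5:4  d6:4  d7:0  d8:0  d9:1  d10:0 → peak 11
Item 5@10: d1:11  d2:11  d3:11  d4:6  d5:4  d6:4  d7:0  d8:0  d9:0  d10:1 → peak 11
Best is Item 5@7, peak 11.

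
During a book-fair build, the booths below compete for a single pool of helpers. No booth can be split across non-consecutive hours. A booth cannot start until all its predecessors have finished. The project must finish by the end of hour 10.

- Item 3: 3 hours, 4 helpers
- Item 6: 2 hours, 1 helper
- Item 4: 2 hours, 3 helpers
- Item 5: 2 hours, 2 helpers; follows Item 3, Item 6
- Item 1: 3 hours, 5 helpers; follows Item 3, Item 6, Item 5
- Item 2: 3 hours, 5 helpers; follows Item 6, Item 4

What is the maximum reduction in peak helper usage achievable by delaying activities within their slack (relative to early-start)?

2

Early-start peak: h1:8  h2:8  h3:9  h4:7  h5:7  h6:5  h7:5  h8:5  h9:0  h10:0 ⇒ 9.
Leveled (Item 3@1, Item 6@1, Item 4@3, Item 5@4, Item 1@8, Item 2@5): h1:5  h2:5  h3:7  h4:5  h5:7  h6:5  h7:5  h8:5  h9:5  h10:5 ⇒ 7.
Reduction 9 − 7 = 2.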